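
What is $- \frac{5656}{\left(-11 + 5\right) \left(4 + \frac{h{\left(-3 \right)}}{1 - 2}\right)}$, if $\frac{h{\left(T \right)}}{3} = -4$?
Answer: $\frac{707}{12} \approx 58.917$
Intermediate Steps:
$h{\left(T \right)} = -12$ ($h{\left(T \right)} = 3 \left(-4\right) = -12$)
$- \frac{5656}{\left(-11 + 5\right) \left(4 + \frac{h{\left(-3 \right)}}{1 - 2}\right)} = - \frac{5656}{\left(-11 + 5\right) \left(4 - \frac{12}{1 - 2}\right)} = - \frac{5656}{\left(-6\right) \left(4 - \frac{12}{1 + \left(-5 + 3\right)}\right)} = - \frac{5656}{\left(-6\right) \left(4 - \frac{12}{1 - 2}\right)} = - \frac{5656}{\left(-6\right) \left(4 - \frac{12}{-1}\right)} = - \frac{5656}{\left(-6\right) \left(4 - -12\right)} = - \frac{5656}{\left(-6\right) \left(4 + 12\right)} = - \frac{5656}{\left(-6\right) 16} = - \frac{5656}{-96} = \left(-5656\right) \left(- \frac{1}{96}\right) = \frac{707}{12}$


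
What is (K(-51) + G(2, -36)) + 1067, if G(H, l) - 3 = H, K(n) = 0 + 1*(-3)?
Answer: 1069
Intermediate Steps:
K(n) = -3 (K(n) = 0 - 3 = -3)
G(H, l) = 3 + H
(K(-51) + G(2, -36)) + 1067 = (-3 + (3 + 2)) + 1067 = (-3 + 5) + 1067 = 2 + 1067 = 1069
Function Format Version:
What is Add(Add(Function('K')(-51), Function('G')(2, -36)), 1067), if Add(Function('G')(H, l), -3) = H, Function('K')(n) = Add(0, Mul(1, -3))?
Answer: 1069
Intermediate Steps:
Function('K')(n) = -3 (Function('K')(n) = Add(0, -3) = -3)
Function('G')(H, l) = Add(3, H)
Add(Add(Function('K')(-51), Function('G')(2, -36)), 1067) = Add(Add(-3, Add(3, 2)), 1067) = Add(Add(-3, 5), 1067) = Add(2, 1067) = 1069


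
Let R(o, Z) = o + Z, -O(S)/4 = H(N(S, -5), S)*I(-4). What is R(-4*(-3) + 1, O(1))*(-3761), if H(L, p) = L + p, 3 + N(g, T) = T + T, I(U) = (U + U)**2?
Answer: -11602685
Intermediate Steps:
I(U) = 4*U**2 (I(U) = (2*U)**2 = 4*U**2)
N(g, T) = -3 + 2*T (N(g, T) = -3 + (T + T) = -3 + 2*T)
O(S) = 3328 - 256*S (O(S) = -4*((-3 + 2*(-5)) + S)*4*(-4)**2 = -4*((-3 - 10) + S)*4*16 = -4*(-13 + S)*64 = -4*(-832 + 64*S) = 3328 - 256*S)
R(o, Z) = Z + o
R(-4*(-3) + 1, O(1))*(-3761) = ((3328 - 256*1) + (-4*(-3) + 1))*(-3761) = ((3328 - 256) + (12 + 1))*(-3761) = (3072 + 13)*(-3761) = 3085*(-3761) = -11602685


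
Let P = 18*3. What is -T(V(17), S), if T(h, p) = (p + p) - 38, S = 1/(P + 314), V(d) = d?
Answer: 6991/184 ≈ 37.995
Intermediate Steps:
P = 54
S = 1/368 (S = 1/(54 + 314) = 1/368 ≈ 0.0027174)
T(h, p) = -38 + 2*p (T(h, p) = 2*p - 38 = -38 + 2*p)
-T(V(17), S) = -(-38 + 2*(1/368)) = -(-38 + 1/184) = -1*(-6991/184) = 6991/184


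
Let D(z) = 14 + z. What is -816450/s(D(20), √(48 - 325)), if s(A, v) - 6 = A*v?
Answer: -1224675/80062 + 6939825*I*√277/80062 ≈ -15.297 + 1442.7*I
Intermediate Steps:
s(A, v) = 6 + A*v
-816450/s(D(20), √(48 - 325)) = -816450/(6 + (14 + 20)*√(48 - 325)) = -816450/(6 + 34*√(-277)) = -816450/(6 + 34*(I*√277)) = -816450/(6 + 34*I*√277)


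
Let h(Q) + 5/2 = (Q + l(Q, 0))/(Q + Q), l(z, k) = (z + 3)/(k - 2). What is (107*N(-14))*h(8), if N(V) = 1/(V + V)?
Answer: 8025/896 ≈ 8.9565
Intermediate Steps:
l(z, k) = (3 + z)/(-2 + k)
N(V) = 1/(2*V)
h(Q) = -5/2 + (-3/2 + Q/2)/(2*Q) (h(Q) = -5/2 + (Q + (3 + Q)/(-2 + 0))/(Q + Q) = -5/2 + (Q + (3 + Q)/(-2))/((2*Q)) = -5/2 + (Q - (3 + Q)/2)*(1/(2*Q)) = -5/2 + (Q + (-3/2 - Q/2))*(1/(2*Q)) = -5/2 + (-3/2 + Q/2)*(1/(2*Q)) = -5/2 + (-3/2 + Q/2)/(2*Q))
(107*N(-14))*h(8) = (107*((1/2)/(-14)))*((3/4)*(-1 - 3*8)/8) = (107*((1/2)*(-1/14)))*((3/4)*(1/8)*(-1 - 24)) = (107*(-1/28))*((3/4)*(1/8)*(-25)) = -107/28*(-75/32) = 8025/896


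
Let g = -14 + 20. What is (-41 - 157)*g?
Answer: -1188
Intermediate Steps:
g = 6
(-41 - 157)*g = (-41 - 157)*6 = -198*6 = -1188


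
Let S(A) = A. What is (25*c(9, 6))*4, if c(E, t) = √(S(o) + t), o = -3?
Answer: 100*√3 ≈ 173.21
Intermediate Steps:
c(E, t) = √(-3 + t)
(25*c(9, 6))*4 = (25*√(-3 + 6))*4 = (25*√3)*4 = 100*√3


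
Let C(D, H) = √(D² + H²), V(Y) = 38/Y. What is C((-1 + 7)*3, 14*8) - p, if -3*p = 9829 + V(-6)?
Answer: 29468/9 + 2*√3217 ≈ 3387.7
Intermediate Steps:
p = -29468/9 (p = -(9829 + 38/(-6))/3 = -(9829 + 38*(-⅙))/3 = -(9829 - 19/3)/3 = -⅓*29468/3 = -29468/9 ≈ -3274.2)
C((-1 + 7)*3, 14*8) - p = √(((-1 + 7)*3)² + (14*8)²) - 1*(-29468/9) = √((6*3)² + 112²) + 29468/9 = √(18² + 12544) + 29468/9 = √(324 + 12544) + 29468/9 = √12868 + 29468/9 = 2*√3217 + 29468/9 = 29468/9 + 2*√3217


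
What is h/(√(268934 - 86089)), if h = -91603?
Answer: -91603*√182845/182845 ≈ -214.22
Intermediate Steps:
h/(√(268934 - 86089)) = -91603/√(268934 - 86089) = -91603*√182845/182845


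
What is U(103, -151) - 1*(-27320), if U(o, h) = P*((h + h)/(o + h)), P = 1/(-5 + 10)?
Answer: 3278551/120 ≈ 27321.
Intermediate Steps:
P = ⅕ (P = 1/5 = ⅕ ≈ 0.20000)
U(o, h) = 2*h/(5*(h + o)) (U(o, h) = ((h + h)/(o + h))/5 = ((2*h)/(h + o))/5 = (2*h/(h + o))/5 = 2*h/(5*(h + o)))
U(103, -151) - 1*(-27320) = (⅖)*(-151)/(-151 + 103) - 1*(-27320) = (⅖)*(-151)/(-48) + 27320 = (⅖)*(-151)*(-1/48) + 27320 = 151/120 + 27320 = 3278551/120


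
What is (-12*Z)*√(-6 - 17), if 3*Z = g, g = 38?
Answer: -152*I*√23 ≈ -728.97*I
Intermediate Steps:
Z = 38/3 (Z = (⅓)*38 = 38/3 ≈ 12.667)
(-12*Z)*√(-6 - 17) = (-12*38/3)*√(-6 - 17) = -152*I*√23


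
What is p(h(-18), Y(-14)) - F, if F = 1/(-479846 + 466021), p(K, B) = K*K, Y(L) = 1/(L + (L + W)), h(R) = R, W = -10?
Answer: 4479301/13825 ≈ 324.00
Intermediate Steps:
Y(L) = 1/(-10 + 2*L) (Y(L) = 1/(L + (L - 10)) = 1/(L + (-10 + L)) = 1/(-10 + 2*L))
p(K, B) = K²
F = -1/13825 (F = 1/(-13825) = -1/13825 ≈ -7.2333e-5)
p(h(-18), Y(-14)) - F = (-18)² - 1*(-1/13825) = 324 + 1/13825 = 4479301/13825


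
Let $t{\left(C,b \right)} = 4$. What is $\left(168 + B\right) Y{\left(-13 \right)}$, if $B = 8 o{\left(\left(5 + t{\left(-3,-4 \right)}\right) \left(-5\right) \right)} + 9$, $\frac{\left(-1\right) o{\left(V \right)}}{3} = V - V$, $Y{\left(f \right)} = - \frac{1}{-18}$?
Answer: $\frac{59}{6} \approx 9.8333$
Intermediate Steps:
$Y{\left(f \right)} = \frac{1}{18}$ ($Y{\left(f \right)} = \left(-1\right) \left(- \frac{1}{18}\right) = \frac{1}{18}$)
$o{\left(V \right)} = 0$ ($o{\left(V \right)} = - 3 \left(V - V\right) = \left(-3\right) 0 = 0$)
$B = 9$ ($B = 8 \cdot 0 + 9 = 0 + 9 = 9$)
$\left(168 + B\right) Y{\left(-13 \right)} = \left(168 + 9\right) \frac{1}{18} = 177 \cdot \frac{1}{18} = \frac{59}{6}$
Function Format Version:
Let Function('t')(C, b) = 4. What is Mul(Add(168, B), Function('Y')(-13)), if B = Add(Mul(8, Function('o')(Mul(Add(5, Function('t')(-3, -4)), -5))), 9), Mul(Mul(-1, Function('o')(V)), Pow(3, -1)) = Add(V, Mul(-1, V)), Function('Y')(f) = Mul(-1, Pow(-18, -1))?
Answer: Rational(59, 6) ≈ 9.8333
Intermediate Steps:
Function('Y')(f) = Rational(1, 18) (Function('Y')(f) = Mul(-1, Rational(-1, 18)) = Rational(1, 18))
Function('o')(V) = 0 (Function('o')(V) = Mul(-3, Add(V, Mul(-1, V))) = Mul(-3, 0) = 0)
B = 9 (B = Add(Mul(8, 0), 9) = Add(0, 9) = 9)
Mul(Add(168, B), Function('Y')(-13)) = Mul(Add(168, 9), Rational(1, 18)) = Mul(177, Rational(1, 18)) = Rational(59, 6)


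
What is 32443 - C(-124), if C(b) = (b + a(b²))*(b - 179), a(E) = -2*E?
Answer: -9322985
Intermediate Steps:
C(b) = (-179 + b)*(b - 2*b²) (C(b) = (b - 2*b²)*(b - 179) = (b - 2*b²)*(-179 + b) = (-179 + b)*(b - 2*b²))
32443 - C(-124) = 32443 - (-124)*(-179 - 2*(-124)² + 359*(-124)) = 32443 - (-124)*(-179 - 2*15376 - 44516) = 32443 - (-124)*(-179 - 30752 - 44516) = 32443 - (-124)*(-75447) = 32443 - 1*9355428 = 32443 - 9355428 = -9322985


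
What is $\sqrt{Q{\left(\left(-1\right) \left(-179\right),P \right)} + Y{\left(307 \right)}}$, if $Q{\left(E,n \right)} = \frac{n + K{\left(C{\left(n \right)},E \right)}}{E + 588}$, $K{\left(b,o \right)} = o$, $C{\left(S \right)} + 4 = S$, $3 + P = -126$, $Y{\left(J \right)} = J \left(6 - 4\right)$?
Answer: $\frac{42 \sqrt{204789}}{767} \approx 24.78$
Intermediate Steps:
$Y{\left(J \right)} = 2 J$ ($Y{\left(J \right)} = J \left(6 - 4\right) = J 2 = 2 J$)
$P = -129$ ($P = -3 - 126 = -129$)
$C{\left(S \right)} = -4 + S$
$Q{\left(E,n \right)} = \frac{E + n}{588 + E}$ ($Q{\left(E,n \right)} = \frac{n + E}{E + 588} = \frac{E + n}{588 + E}$)
$\sqrt{Q{\left(\left(-1\right) \left(-179\right),P \right)} + Y{\left(307 \right)}} = \sqrt{\frac{\left(-1\right) \left(-179\right) - 129}{588 - -179} + 2 \cdot 307} = \sqrt{\frac{179 - 129}{588 + 179} + 614} = \sqrt{\frac{1}{767} \cdot 50 + 614} = \sqrt{\frac{50}{767} + 614} = \sqrt{\frac{470988}{767}} = \frac{42 \sqrt{204789}}{767}$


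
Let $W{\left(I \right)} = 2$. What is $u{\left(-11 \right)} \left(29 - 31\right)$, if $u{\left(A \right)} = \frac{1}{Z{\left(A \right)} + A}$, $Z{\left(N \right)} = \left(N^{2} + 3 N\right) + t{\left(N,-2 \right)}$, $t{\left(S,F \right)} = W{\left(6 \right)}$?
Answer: $- \frac{2}{79} \approx -0.025316$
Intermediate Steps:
$t{\left(S,F \right)} = 2$
$Z{\left(N \right)} = 2 + N^{2} + 3 N$ ($Z{\left(N \right)} = \left(N^{2} + 3 N\right) + 2 = 2 + N^{2} + 3 N$)
$u{\left(A \right)} = \frac{1}{2 + A^{2} + 4 A}$ ($u{\left(A \right)} = \frac{1}{\left(2 + A^{2} + 3 A\right) + A} = \frac{1}{2 + A^{2} + 4 A}$)
$u{\left(-11 \right)} \left(29 - 31\right) = \frac{29 - 31}{2 + \left(-11\right)^{2} + 4 \left(-11\right)} = \frac{1}{2 + 121 - 44} \left(-2\right) = \frac{1}{79} \left(-2\right) = - \frac{2}{79}$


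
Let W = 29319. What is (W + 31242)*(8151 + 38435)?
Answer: 2821294746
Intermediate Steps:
(W + 31242)*(8151 + 38435) = (29319 + 31242)*(8151 + 38435) = 60561*46586 = 2821294746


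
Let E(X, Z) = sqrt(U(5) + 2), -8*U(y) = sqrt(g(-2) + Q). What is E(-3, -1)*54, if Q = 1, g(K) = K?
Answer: 27*sqrt(32 - 2*I)/2 ≈ 76.405 - 2.3853*I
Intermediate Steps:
U(y) = -I/8 (U(y) = -sqrt(-2 + 1)/8 = -I/8)
E(X, Z) = sqrt(2 - I/8) (E(X, Z) = sqrt(-I/8 + 2) = sqrt(2 - I/8))
E(-3, -1)*54 = (sqrt(32 - 2*I)/4)*54 = 27*sqrt(32 - 2*I)/2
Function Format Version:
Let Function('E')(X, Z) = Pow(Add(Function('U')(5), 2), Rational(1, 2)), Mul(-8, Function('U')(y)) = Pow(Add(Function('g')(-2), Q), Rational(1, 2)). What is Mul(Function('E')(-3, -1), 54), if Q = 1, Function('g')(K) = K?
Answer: Mul(Rational(27, 2), Pow(Add(32, Mul(-2, I)), Rational(1, 2))) ≈ Add(76.405, Mul(-2.3853, I))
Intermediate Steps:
Function('U')(y) = Mul(Rational(-1, 8), I) (Function('U')(y) = Mul(Rational(-1, 8), Pow(Add(-2, 1), Rational(1, 2))) = Mul(Rational(-1, 8), Pow(-1, Rational(1, 2))) = Mul(Rational(-1, 8), I))
Function('E')(X, Z) = Pow(Add(2, Mul(Rational(-1, 8), I)), Rational(1, 2)) (Function('E')(X, Z) = Pow(Add(Mul(Rational(-1, 8), I), 2), Rational(1, 2)) = Pow(Add(2, Mul(Rational(-1, 8), I)), Rational(1, 2)))
Mul(Function('E')(-3, -1), 54) = Mul(Mul(Rational(1, 4), Pow(Add(32, Mul(-2, I)), Rational(1, 2))), 54) = Mul(Rational(27, 2), Pow(Add(32, Mul(-2, I)), Rational(1, 2)))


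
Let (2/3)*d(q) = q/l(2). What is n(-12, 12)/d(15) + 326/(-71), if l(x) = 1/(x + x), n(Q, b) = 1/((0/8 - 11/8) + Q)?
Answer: -1569974/341865 ≈ -4.5924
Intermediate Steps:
n(Q, b) = 1/(-11/8 + Q) (n(Q, b) = 1/((0*(⅛) - 11*⅛) + Q) = 1/((0 - 11/8) + Q) = 1/(-11/8 + Q))
l(x) = 1/(2*x)
d(q) = 6*q (d(q) = 3*(q/(((½)/2)))/2 = 3*(q/(((½)*(½))))/2 = 3*(q/(¼))/2 = 3*(q*4)/2 = 3*(4*q)/2 = 6*q)
n(-12, 12)/d(15) + 326/(-71) = (8/(-11 + 8*(-12)))/((6*15)) + 326/(-71) = (8/(-11 - 96))/90 + 326*(-1/71) = (8/(-107))*(1/90) - 326/71 = (8*(-1/107))*(1/90) - 326/71 = -8/107*1/90 - 326/71 = -4/4815 - 326/71 = -1569974/341865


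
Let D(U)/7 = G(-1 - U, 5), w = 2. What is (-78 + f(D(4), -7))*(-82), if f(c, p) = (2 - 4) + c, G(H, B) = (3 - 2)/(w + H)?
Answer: 20254/3 ≈ 6751.3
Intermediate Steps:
G(H, B) = 1/(2 + H) (G(H, B) = (3 - 2)/(2 + H) = 1/(2 + H))
D(U) = 7/(1 - U) (D(U) = 7/(2 + (-1 - U)) = 7/(1 - U))
f(c, p) = -2 + c
(-78 + f(D(4), -7))*(-82) = (-78 + (-2 - 7/(-1 + 4)))*(-82) = (-78 + (-2 - 7/3))*(-82) = (-78 - 13/3)*(-82) = -247/3*(-82) = 20254/3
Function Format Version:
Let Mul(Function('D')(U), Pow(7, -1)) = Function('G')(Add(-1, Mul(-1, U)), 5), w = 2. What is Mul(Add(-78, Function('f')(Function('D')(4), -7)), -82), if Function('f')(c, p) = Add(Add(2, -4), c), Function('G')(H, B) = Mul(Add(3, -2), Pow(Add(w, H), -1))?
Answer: Rational(20254, 3) ≈ 6751.3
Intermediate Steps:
Function('G')(H, B) = Pow(Add(2, H), -1) (Function('G')(H, B) = Mul(Add(3, -2), Pow(Add(2, H), -1)) = Mul(1, Pow(Add(2, H), -1)) = Pow(Add(2, H), -1))
Function('D')(U) = Mul(7, Pow(Add(1, Mul(-1, U)), -1)) (Function('D')(U) = Mul(7, Pow(Add(2, Add(-1, Mul(-1, U))), -1)) = Mul(7, Pow(Add(1, Mul(-1, U)), -1)))
Function('f')(c, p) = Add(-2, c)
Mul(Add(-78, Function('f')(Function('D')(4), -7)), -82) = Mul(Add(-78, Add(-2, Mul(-7, Pow(Add(-1, 4), -1)))), -82) = Mul(Add(-78, Add(-2, Mul(-7, Pow(3, -1)))), -82) = Mul(Add(-78, Add(-2, Mul(-7, Rational(1, 3)))), -82) = Mul(Add(-78, Add(-2, Rational(-7, 3))), -82) = Mul(Add(-78, Rational(-13, 3)), -82) = Mul(Rational(-247, 3), -82) = Rational(20254, 3)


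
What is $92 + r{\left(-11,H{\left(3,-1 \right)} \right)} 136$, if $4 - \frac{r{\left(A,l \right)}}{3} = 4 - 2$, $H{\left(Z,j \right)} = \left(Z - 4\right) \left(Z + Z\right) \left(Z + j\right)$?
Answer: $908$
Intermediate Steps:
$H{\left(Z,j \right)} = 2 Z \left(-4 + Z\right) \left(Z + j\right)$ ($H{\left(Z,j \right)} = \left(-4 + Z\right) 2 Z \left(Z + j\right) = 2 Z \left(-4 + Z\right) \left(Z + j\right)$)
$r{\left(A,l \right)} = 6$ ($r{\left(A,l \right)} = 12 - 3 \left(4 - 2\right) = 12 - 6 = 6$)
$92 + r{\left(-11,H{\left(3,-1 \right)} \right)} 136 = 92 + 6 \cdot 136 = 92 + 816 = 908$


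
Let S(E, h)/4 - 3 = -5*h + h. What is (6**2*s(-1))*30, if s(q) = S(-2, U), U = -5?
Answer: 99360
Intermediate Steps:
S(E, h) = 12 - 16*h (S(E, h) = 12 + 4*(-5*h + h) = 12 + 4*(-4*h) = 12 - 16*h)
s(q) = 92 (s(q) = 12 - 16*(-5) = 12 + 80 = 92)
(6**2*s(-1))*30 = (6**2*92)*30 = (36*92)*30 = 3312*30 = 99360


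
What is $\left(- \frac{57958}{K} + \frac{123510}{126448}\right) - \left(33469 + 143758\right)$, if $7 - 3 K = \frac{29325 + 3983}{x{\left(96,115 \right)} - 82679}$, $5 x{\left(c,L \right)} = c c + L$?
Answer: $- \frac{9500133657851887}{47338780328} \approx -2.0068 \cdot 10^{5}$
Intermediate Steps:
$x{\left(c,L \right)} = \frac{L}{5} + \frac{c^{2}}{5}$ ($x{\left(c,L \right)} = \frac{c c + L}{5} = \frac{c^{2} + L}{5} = \frac{L + c^{2}}{5} = \frac{L}{5} + \frac{c^{2}}{5}$)
$K = \frac{748747}{303048}$ ($K = \frac{7}{3} - \frac{\left(29325 + 3983\right) \frac{1}{\left(\frac{1}{5} \cdot 115 + \frac{96^{2}}{5}\right) - 82679}}{3} = \frac{7}{3} - \frac{33308 \frac{1}{\left(23 + \frac{1}{5} \cdot 9216\right) - 82679}}{3} = \frac{7}{3} - \frac{33308 \frac{1}{\left(23 + \frac{9216}{5}\right) - 82679}}{3} = \frac{7}{3} - \frac{33308 \frac{1}{\frac{9331}{5} - 82679}}{3} = \frac{7}{3} - \frac{33308 \frac{1}{- \frac{404064}{5}}}{3} = \frac{7}{3} - \frac{33308 \left(- \frac{5}{404064}\right)}{3} = \frac{7}{3} - - \frac{41635}{303048} = \frac{7}{3} + \frac{41635}{303048} = \frac{748747}{303048} \approx 2.4707$)
$\left(- \frac{57958}{K} + \frac{123510}{126448}\right) - \left(33469 + 143758\right) = \left(- \frac{57958}{\frac{748747}{303048}} + \frac{123510}{126448}\right) - \left(33469 + 143758\right) = \left(\left(-57958\right) \frac{303048}{748747} + 123510 \cdot \frac{1}{126448}\right) - 177227 = \left(- \frac{17564055984}{748747} + \frac{61755}{63224}\right) - 177227 = - \frac{1110423636661431}{47338780328} - 177227 = - \frac{9500133657851887}{47338780328}$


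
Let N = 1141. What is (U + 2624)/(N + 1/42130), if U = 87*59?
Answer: 326802410/48070331 ≈ 6.7984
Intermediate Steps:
U = 5133
(U + 2624)/(N + 1/42130) = (5133 + 2624)/(1141 + 1/42130) = 7757/(1141 + 1/42130) = 7757/(48070331/42130) = 7757*(42130/48070331) = 326802410/48070331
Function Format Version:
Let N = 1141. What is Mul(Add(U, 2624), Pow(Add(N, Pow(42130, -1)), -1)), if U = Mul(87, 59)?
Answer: Rational(326802410, 48070331) ≈ 6.7984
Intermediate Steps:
U = 5133
Mul(Add(U, 2624), Pow(Add(N, Pow(42130, -1)), -1)) = Mul(Add(5133, 2624), Pow(Add(1141, Pow(42130, -1)), -1)) = Mul(7757, Pow(Add(1141, Rational(1, 42130)), -1)) = Mul(7757, Pow(Rational(48070331, 42130), -1)) = Mul(7757, Rational(42130, 48070331)) = Rational(326802410, 48070331)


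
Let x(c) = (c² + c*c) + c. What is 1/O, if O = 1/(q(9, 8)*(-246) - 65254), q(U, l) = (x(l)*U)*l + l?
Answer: -2476054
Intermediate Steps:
x(c) = c + 2*c² (x(c) = (c² + c²) + c = 2*c² + c = c + 2*c²)
q(U, l) = l + U*l²*(1 + 2*l) (q(U, l) = ((l*(1 + 2*l))*U)*l + l = (U*l*(1 + 2*l))*l + l = U*l²*(1 + 2*l) + l = l + U*l²*(1 + 2*l))
O = -1/2476054 (O = 1/((8*(1 + 9*8*(1 + 2*8)))*(-246) - 65254) = 1/((8*(1 + 9*8*(1 + 16)))*(-246) - 65254) = 1/((8*(1 + 9*8*17))*(-246) - 65254) = 1/((8*(1 + 1224))*(-246) - 65254) = 1/((8*1225)*(-246) - 65254) = 1/(9800*(-246) - 65254) = 1/(-2410800 - 65254) = 1/(-2476054) = -1/2476054 ≈ -4.0387e-7)
1/O = 1/(-1/2476054) = -2476054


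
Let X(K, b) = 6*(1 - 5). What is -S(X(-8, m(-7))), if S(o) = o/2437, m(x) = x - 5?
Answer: 24/2437 ≈ 0.0098482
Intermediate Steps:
m(x) = -5 + x
X(K, b) = -24 (X(K, b) = 6*(-4) = -24)
S(o) = o/2437 (S(o) = o*(1/2437) = o/2437)
-S(X(-8, m(-7))) = -(-24)/2437 = -1*(-24/2437) = 24/2437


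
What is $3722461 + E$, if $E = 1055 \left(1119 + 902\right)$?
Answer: $5854616$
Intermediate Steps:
$E = 2132155$ ($E = 1055 \cdot 2021 = 2132155$)
$3722461 + E = 3722461 + 2132155 = 5854616$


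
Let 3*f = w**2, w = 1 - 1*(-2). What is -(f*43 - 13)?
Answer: -116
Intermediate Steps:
w = 3 (w = 1 + 2 = 3)
f = 3 (f = (1/3)*3**2 = (1/3)*9 = 3)
-(f*43 - 13) = -(3*43 - 13) = -(129 - 13) = -1*116 = -116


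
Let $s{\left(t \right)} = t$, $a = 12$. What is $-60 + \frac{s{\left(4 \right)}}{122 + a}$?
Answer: $- \frac{4018}{67} \approx -59.97$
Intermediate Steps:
$-60 + \frac{s{\left(4 \right)}}{122 + a} = -60 + \frac{1}{122 + 12} \cdot 4 = -60 + \frac{1}{134} \cdot 4 = -60 + \frac{2}{67} = - \frac{4018}{67}$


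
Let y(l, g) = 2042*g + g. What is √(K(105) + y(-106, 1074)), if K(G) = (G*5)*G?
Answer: 3*√249923 ≈ 1499.8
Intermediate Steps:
K(G) = 5*G² (K(G) = (5*G)*G = 5*G²)
y(l, g) = 2043*g
√(K(105) + y(-106, 1074)) = √(5*105² + 2043*1074) = √(5*11025 + 2194182) = √(55125 + 2194182) = √2249307 = 3*√249923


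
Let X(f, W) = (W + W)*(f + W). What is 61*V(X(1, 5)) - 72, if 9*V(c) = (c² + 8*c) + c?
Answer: 27988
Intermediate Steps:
X(f, W) = 2*W*(W + f) (X(f, W) = (2*W)*(W + f) = 2*W*(W + f))
V(c) = c + c²/9 (V(c) = ((c² + 8*c) + c)/9 = (c² + 9*c)/9 = c + c²/9)
61*V(X(1, 5)) - 72 = 61*((2*5*(5 + 1))*(9 + 2*5*(5 + 1))/9) - 72 = 61*((2*5*6)*(9 + 2*5*6)/9) - 72 = 61*((⅑)*60*(9 + 60)) - 72 = 61*((⅑)*60*69) - 72 = 61*460 - 72 = 28060 - 72 = 27988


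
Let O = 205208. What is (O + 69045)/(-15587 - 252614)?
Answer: -274253/268201 ≈ -1.0226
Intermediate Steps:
(O + 69045)/(-15587 - 252614) = (205208 + 69045)/(-15587 - 252614) = 274253/(-268201) = 274253*(-1/268201) = -274253/268201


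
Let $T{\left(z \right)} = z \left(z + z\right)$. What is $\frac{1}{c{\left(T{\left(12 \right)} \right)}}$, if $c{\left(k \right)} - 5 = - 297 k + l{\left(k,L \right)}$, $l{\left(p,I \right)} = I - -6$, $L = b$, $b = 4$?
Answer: $- \frac{1}{85521} \approx -1.1693 \cdot 10^{-5}$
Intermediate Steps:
$T{\left(z \right)} = 2 z^{2}$ ($T{\left(z \right)} = z 2 z = 2 z^{2}$)
$L = 4$
$l{\left(p,I \right)} = 6 + I$ ($l{\left(p,I \right)} = I + 6 = 6 + I$)
$c{\left(k \right)} = 15 - 297 k$ ($c{\left(k \right)} = 5 - \left(-10 + 297 k\right) = 15 - 297 k$)
$\frac{1}{c{\left(T{\left(12 \right)} \right)}} = \frac{1}{15 - 297 \cdot 2 \cdot 12^{2}} = \frac{1}{15 - 297 \cdot 2 \cdot 144} = \frac{1}{15 - 85536} = \frac{1}{-85521} = - \frac{1}{85521}$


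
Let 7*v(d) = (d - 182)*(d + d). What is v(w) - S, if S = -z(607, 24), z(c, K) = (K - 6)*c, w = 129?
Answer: 62808/7 ≈ 8972.6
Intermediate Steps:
z(c, K) = c*(-6 + K) (z(c, K) = (-6 + K)*c = c*(-6 + K))
S = -10926 (S = -607*(-6 + 24) = -607*18 = -1*10926 = -10926)
v(d) = 2*d*(-182 + d)/7 (v(d) = ((d - 182)*(d + d))/7 = ((-182 + d)*(2*d))/7 = (2*d*(-182 + d))/7 = 2*d*(-182 + d)/7)
v(w) - S = (2/7)*129*(-182 + 129) - 1*(-10926) = (2/7)*129*(-53) + 10926 = -13674/7 + 10926 = 62808/7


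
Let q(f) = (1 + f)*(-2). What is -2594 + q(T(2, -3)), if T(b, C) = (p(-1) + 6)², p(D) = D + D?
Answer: -2628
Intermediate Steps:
p(D) = 2*D
T(b, C) = 16 (T(b, C) = (2*(-1) + 6)² = (-2 + 6)² = 4² = 16)
q(f) = -2 - 2*f
-2594 + q(T(2, -3)) = -2594 + (-2 - 2*16) = -2594 + (-2 - 32) = -2594 - 34 = -2628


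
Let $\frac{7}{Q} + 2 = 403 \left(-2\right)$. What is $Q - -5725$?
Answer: $\frac{4625793}{808} \approx 5725.0$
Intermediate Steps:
$Q = - \frac{7}{808}$ ($Q = \frac{7}{-2 + 403 \left(-2\right)} = \frac{7}{-2 - 806} = \frac{7}{-808} = 7 \left(- \frac{1}{808}\right) = - \frac{7}{808} \approx -0.0086634$)
$Q - -5725 = - \frac{7}{808} - -5725 = - \frac{7}{808} + 5725 = \frac{4625793}{808}$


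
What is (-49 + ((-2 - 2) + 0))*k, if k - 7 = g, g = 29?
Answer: -1908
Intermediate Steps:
k = 36 (k = 7 + 29 = 36)
(-49 + ((-2 - 2) + 0))*k = (-49 + ((-2 - 2) + 0))*36 = (-49 + (-4 + 0))*36 = (-49 - 4)*36 = -53*36 = -1908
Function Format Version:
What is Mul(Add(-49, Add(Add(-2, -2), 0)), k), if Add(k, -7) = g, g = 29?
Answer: -1908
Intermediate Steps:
k = 36 (k = Add(7, 29) = 36)
Mul(Add(-49, Add(Add(-2, -2), 0)), k) = Mul(Add(-49, Add(Add(-2, -2), 0)), 36) = Mul(Add(-49, Add(-4, 0)), 36) = Mul(Add(-49, -4), 36) = Mul(-53, 36) = -1908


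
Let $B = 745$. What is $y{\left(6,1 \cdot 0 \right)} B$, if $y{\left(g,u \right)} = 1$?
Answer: $745$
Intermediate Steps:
$y{\left(6,1 \cdot 0 \right)} B = 1 \cdot 745 = 745$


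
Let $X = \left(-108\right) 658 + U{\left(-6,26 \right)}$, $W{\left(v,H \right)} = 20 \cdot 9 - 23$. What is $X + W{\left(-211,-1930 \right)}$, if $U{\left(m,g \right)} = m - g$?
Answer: $-70939$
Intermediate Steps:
$W{\left(v,H \right)} = 157$ ($W{\left(v,H \right)} = 180 - 23 = 157$)
$X = -71096$ ($X = \left(-108\right) 658 - 32 = -71064 - 32 = -71096$)
$X + W{\left(-211,-1930 \right)} = -71096 + 157 = -70939$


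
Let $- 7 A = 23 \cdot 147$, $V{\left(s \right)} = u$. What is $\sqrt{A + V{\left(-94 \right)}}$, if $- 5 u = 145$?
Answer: $16 i \sqrt{2} \approx 22.627 i$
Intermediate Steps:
$u = -29$ ($u = \left(- \frac{1}{5}\right) 145 = -29$)
$V{\left(s \right)} = -29$
$A = -483$ ($A = - \frac{23 \cdot 147}{7} = \left(- \frac{1}{7}\right) 3381 = -483$)
$\sqrt{A + V{\left(-94 \right)}} = \sqrt{-483 - 29} = \sqrt{-512} = 16 i \sqrt{2}$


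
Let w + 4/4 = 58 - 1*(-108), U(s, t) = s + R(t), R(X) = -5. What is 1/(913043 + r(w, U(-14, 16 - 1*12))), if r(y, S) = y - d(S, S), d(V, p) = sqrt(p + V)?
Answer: 456604/416974425651 + I*sqrt(38)/833948851302 ≈ 1.095e-6 + 7.3918e-12*I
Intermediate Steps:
U(s, t) = -5 + s (U(s, t) = s - 5 = -5 + s)
d(V, p) = sqrt(V + p)
w = 165 (w = -1 + (58 - 1*(-108)) = -1 + (58 + 108) = -1 + 166 = 165)
r(y, S) = y - sqrt(2)*sqrt(S) (r(y, S) = y - sqrt(S + S) = y - sqrt(2*S) = y - sqrt(2)*sqrt(S))
1/(913043 + r(w, U(-14, 16 - 1*12))) = 1/(913043 + (165 - sqrt(2)*sqrt(-5 - 14))) = 1/(913043 + (165 - sqrt(2)*sqrt(-19))) = 1/(913043 + (165 - sqrt(2)*I*sqrt(19))) = 1/(913043 + (165 - I*sqrt(38))) = 1/(913208 - I*sqrt(38))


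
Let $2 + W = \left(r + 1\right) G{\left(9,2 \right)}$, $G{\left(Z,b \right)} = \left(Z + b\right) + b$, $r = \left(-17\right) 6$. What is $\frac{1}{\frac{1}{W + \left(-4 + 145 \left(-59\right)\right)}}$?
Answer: $-9874$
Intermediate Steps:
$r = -102$
$G{\left(Z,b \right)} = Z + 2 b$
$W = -1315$ ($W = -2 + \left(-102 + 1\right) \left(9 + 2 \cdot 2\right) = -2 - 101 \left(9 + 4\right) = -2 - 1313 = -1315$)
$\frac{1}{\frac{1}{W + \left(-4 + 145 \left(-59\right)\right)}} = \frac{1}{\frac{1}{-1315 + \left(-4 + 145 \left(-59\right)\right)}} = \frac{1}{\frac{1}{-1315 - 8559}} = \frac{1}{\frac{1}{-9874}} = \frac{1}{- \frac{1}{9874}} = -9874$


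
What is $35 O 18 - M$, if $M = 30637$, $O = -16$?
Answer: $-40717$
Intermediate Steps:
$35 O 18 - M = 35 \left(-16\right) 18 - 30637 = \left(-560\right) 18 - 30637 = -10080 - 30637 = -40717$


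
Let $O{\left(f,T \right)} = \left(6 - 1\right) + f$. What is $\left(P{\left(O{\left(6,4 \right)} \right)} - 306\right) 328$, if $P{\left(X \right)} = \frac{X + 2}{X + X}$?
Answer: $- \frac{1101916}{11} \approx -1.0017 \cdot 10^{5}$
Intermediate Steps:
$O{\left(f,T \right)} = 5 + f$
$P{\left(X \right)} = \frac{2 + X}{2 X}$
$\left(P{\left(O{\left(6,4 \right)} \right)} - 306\right) 328 = \left(\frac{2 + \left(5 + 6\right)}{2 \left(5 + 6\right)} - 306\right) 328 = \left(\frac{2 + 11}{2 \cdot 11} - 306\right) 328 = \left(\frac{1}{2} \cdot \frac{1}{11} \cdot 13 - 306\right) 328 = \left(\frac{13}{22} - 306\right) 328 = \left(- \frac{6719}{22}\right) 328 = - \frac{1101916}{11}$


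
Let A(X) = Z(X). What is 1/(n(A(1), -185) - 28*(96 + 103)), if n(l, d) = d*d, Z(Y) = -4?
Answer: 1/28653 ≈ 3.4900e-5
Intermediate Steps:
A(X) = -4
n(l, d) = d**2
1/(n(A(1), -185) - 28*(96 + 103)) = 1/((-185)**2 - 28*(96 + 103)) = 1/(34225 - 28*199) = 1/(34225 - 5572) = 1/28653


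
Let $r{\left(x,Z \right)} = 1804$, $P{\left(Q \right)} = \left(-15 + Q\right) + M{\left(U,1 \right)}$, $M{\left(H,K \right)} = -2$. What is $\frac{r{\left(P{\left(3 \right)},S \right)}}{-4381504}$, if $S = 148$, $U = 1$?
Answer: $- \frac{451}{1095376} \approx -0.00041173$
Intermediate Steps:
$P{\left(Q \right)} = -17 + Q$ ($P{\left(Q \right)} = \left(-15 + Q\right) - 2 = -17 + Q$)
$\frac{r{\left(P{\left(3 \right)},S \right)}}{-4381504} = \frac{1804}{-4381504} = 1804 \left(- \frac{1}{4381504}\right) = - \frac{451}{1095376}$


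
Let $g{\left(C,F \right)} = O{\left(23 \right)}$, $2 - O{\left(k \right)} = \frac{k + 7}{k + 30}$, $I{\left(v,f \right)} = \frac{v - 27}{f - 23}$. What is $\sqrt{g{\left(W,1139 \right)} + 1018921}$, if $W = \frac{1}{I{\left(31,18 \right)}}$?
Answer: $\frac{3 \sqrt{318017013}}{53} \approx 1009.4$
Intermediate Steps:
$I{\left(v,f \right)} = \frac{-27 + v}{-23 + f}$
$W = - \frac{5}{4}$ ($W = \frac{1}{\frac{1}{-23 + 18} \left(-27 + 31\right)} = \frac{1}{\frac{1}{-5} \cdot 4} = \frac{1}{\left(- \frac{1}{5}\right) 4} = \frac{1}{- \frac{4}{5}} = - \frac{5}{4} \approx -1.25$)
$O{\left(k \right)} = 2 - \frac{7 + k}{30 + k}$ ($O{\left(k \right)} = 2 - \frac{k + 7}{k + 30} = 2 - \frac{7 + k}{30 + k}$)
$g{\left(C,F \right)} = \frac{76}{53}$ ($g{\left(C,F \right)} = \frac{53 + 23}{30 + 23} = \frac{1}{53} \cdot 76 = \frac{76}{53}$)
$\sqrt{g{\left(W,1139 \right)} + 1018921} = \sqrt{\frac{76}{53} + 1018921} = \sqrt{\frac{54002889}{53}} = \frac{3 \sqrt{318017013}}{53}$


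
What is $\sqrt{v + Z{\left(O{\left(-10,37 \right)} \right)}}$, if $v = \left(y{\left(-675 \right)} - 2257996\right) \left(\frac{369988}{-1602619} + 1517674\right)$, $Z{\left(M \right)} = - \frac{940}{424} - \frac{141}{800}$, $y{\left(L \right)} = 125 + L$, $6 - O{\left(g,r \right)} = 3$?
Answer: $\frac{i \sqrt{39567595996222929670600633621018}}{3397552280} \approx 1.8514 \cdot 10^{6} i$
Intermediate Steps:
$O{\left(g,r \right)} = 3$ ($O{\left(g,r \right)} = 6 - 3 = 3$)
$Z{\left(M \right)} = - \frac{101473}{42400}$ ($Z{\left(M \right)} = \left(-940\right) \frac{1}{424} - \frac{141}{800} = - \frac{235}{106} - \frac{141}{800} = - \frac{101473}{42400}$)
$v = - \frac{5493354873574991028}{1602619}$ ($v = \left(\left(125 - 675\right) - 2257996\right) \left(\frac{369988}{-1602619} + 1517674\right) = \left(-550 - 2257996\right) \left(369988 \left(- \frac{1}{1602619}\right) + 1517674\right) = - 2258546 \left(- \frac{369988}{1602619} + 1517674\right) = \left(-2258546\right) \frac{2432252818218}{1602619} = - \frac{5493354873574991028}{1602619} \approx -3.4277 \cdot 10^{12}$)
$\sqrt{v + Z{\left(O{\left(-10,37 \right)} \right)}} = \sqrt{- \frac{5493354873574991028}{1602619} - \frac{101473}{42400}} = \sqrt{- \frac{232918246639742242144987}{67951045600}} = \frac{i \sqrt{39567595996222929670600633621018}}{3397552280}$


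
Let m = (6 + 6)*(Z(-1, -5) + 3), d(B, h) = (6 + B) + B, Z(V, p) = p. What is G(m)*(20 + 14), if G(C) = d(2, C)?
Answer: 340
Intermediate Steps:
d(B, h) = 6 + 2*B
m = -24 (m = (6 + 6)*(-5 + 3) = 12*(-2) = -24)
G(C) = 10 (G(C) = 6 + 2*2 = 6 + 4 = 10)
G(m)*(20 + 14) = 10*(20 + 14) = 10*34 = 340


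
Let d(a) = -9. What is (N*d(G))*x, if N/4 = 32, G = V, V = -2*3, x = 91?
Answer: -104832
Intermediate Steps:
V = -6
G = -6
N = 128 (N = 4*32 = 128)
(N*d(G))*x = (128*(-9))*91 = -1152*91 = -104832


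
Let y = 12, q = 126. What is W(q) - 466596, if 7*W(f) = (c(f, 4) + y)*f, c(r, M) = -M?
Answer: -466452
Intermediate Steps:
W(f) = 8*f/7 (W(f) = ((-1*4 + 12)*f)/7 = ((-4 + 12)*f)/7 = (8*f)/7 = 8*f/7)
W(q) - 466596 = (8/7)*126 - 466596 = 144 - 466596 = -466452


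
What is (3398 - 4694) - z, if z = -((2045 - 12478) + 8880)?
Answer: -2849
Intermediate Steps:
z = 1553 (z = -(-10433 + 8880) = -1*(-1553) = 1553)
(3398 - 4694) - z = (3398 - 4694) - 1*1553 = -1296 - 1553 = -2849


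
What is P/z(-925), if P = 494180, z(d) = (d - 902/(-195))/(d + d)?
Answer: 178275435000/179473 ≈ 9.9333e+5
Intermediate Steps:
z(d) = (902/195 + d)/(2*d) (z(d) = (d - 902*(-1/195))/((2*d)) = (d + 902/195)*(1/(2*d)) = (902/195 + d)*(1/(2*d)) = (902/195 + d)/(2*d))
P/z(-925) = 494180/(((1/390)*(902 + 195*(-925))/(-925))) = 494180/(((1/390)*(-1/925)*(902 - 180375))) = 494180/(((1/390)*(-1/925)*(-179473))) = 494180/(179473/360750) = 494180*(360750/179473) = 178275435000/179473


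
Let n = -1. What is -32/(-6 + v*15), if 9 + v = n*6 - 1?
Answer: 16/123 ≈ 0.13008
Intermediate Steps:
v = -16 (v = -9 + (-1*6 - 1) = -9 + (-6 - 1) = -9 - 7 = -16)
-32/(-6 + v*15) = -32/(-6 - 16*15) = -32/(-6 - 240) = -32/(-246) = -32*(-1/246) = 16/123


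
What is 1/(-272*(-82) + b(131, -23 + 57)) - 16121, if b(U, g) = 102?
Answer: -361207125/22406 ≈ -16121.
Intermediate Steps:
1/(-272*(-82) + b(131, -23 + 57)) - 16121 = 1/(-272*(-82) + 102) - 16121 = 1/(22304 + 102) - 16121 = 1/22406 - 16121 = -361207125/22406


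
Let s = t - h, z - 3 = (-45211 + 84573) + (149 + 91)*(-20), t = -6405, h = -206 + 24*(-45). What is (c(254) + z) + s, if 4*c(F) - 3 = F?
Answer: 118041/4 ≈ 29510.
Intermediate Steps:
c(F) = ¾ + F/4
h = -1286 (h = -206 - 1080 = -1286)
z = 34565 (z = 3 + ((-45211 + 84573) + (149 + 91)*(-20)) = 3 + (39362 + 240*(-20)) = 3 + (39362 - 4800) = 3 + 34562 = 34565)
s = -5119 (s = -6405 - 1*(-1286) = -6405 + 1286 = -5119)
(c(254) + z) + s = ((¾ + (¼)*254) + 34565) - 5119 = ((¾ + 127/2) + 34565) - 5119 = (257/4 + 34565) - 5119 = 138517/4 - 5119 = 118041/4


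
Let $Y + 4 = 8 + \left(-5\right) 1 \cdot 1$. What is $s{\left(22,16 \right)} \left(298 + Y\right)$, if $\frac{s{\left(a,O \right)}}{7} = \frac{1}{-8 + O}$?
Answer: $\frac{2079}{8} \approx 259.88$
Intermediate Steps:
$s{\left(a,O \right)} = \frac{7}{-8 + O}$
$Y = -1$ ($Y = -4 + \left(8 + \left(-5\right) 1 \cdot 1\right) = -4 + \left(8 - 5\right) = -4 + 3 = -1$)
$s{\left(22,16 \right)} \left(298 + Y\right) = \frac{7}{-8 + 16} \left(298 - 1\right) = \frac{7}{8} \cdot 297 = \frac{2079}{8}$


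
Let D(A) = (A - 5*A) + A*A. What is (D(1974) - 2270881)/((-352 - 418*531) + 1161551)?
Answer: 1617899/939241 ≈ 1.7226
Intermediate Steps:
D(A) = A**2 - 4*A (D(A) = -4*A + A**2 = A**2 - 4*A)
(D(1974) - 2270881)/((-352 - 418*531) + 1161551) = (1974*(-4 + 1974) - 2270881)/((-352 - 418*531) + 1161551) = (1974*1970 - 2270881)/((-352 - 221958) + 1161551) = (3888780 - 2270881)/(-222310 + 1161551) = 1617899/939241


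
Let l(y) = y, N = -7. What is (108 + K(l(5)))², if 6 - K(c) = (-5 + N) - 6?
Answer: 17424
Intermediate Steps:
K(c) = 24 (K(c) = 6 - ((-5 - 7) - 6) = 6 - (-12 - 6) = 6 - 1*(-18) = 6 + 18 = 24)
(108 + K(l(5)))² = (108 + 24)² = 132² = 17424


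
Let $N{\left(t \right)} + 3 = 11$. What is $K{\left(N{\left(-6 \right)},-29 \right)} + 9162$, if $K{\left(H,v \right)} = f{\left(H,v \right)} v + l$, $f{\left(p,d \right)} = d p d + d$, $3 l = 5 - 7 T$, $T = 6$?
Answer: $- \frac{555364}{3} \approx -1.8512 \cdot 10^{5}$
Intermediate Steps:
$l = - \frac{37}{3}$ ($l = \frac{5 - 42}{3} = \frac{1}{3} \left(-37\right) = - \frac{37}{3} \approx -12.333$)
$f{\left(p,d \right)} = d + p d^{2}$ ($f{\left(p,d \right)} = p d^{2} + d = d + p d^{2}$)
$N{\left(t \right)} = 8$ ($N{\left(t \right)} = -3 + 11 = 8$)
$K{\left(H,v \right)} = - \frac{37}{3} + v^{2} \left(1 + H v\right)$ ($K{\left(H,v \right)} = v \left(1 + v H\right) v - \frac{37}{3} = v \left(1 + H v\right) v - \frac{37}{3} = v^{2} \left(1 + H v\right) - \frac{37}{3} = - \frac{37}{3} + v^{2} \left(1 + H v\right)$)
$K{\left(N{\left(-6 \right)},-29 \right)} + 9162 = \left(- \frac{37}{3} + \left(-29\right)^{2} + 8 \left(-29\right)^{3}\right) + 9162 = \left(- \frac{37}{3} + 841 + 8 \left(-24389\right)\right) + 9162 = \left(- \frac{37}{3} + 841 - 195112\right) + 9162 = - \frac{582850}{3} + 9162 = - \frac{555364}{3}$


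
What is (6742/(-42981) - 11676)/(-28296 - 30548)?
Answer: 250926449/1264586982 ≈ 0.19843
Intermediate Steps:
(6742/(-42981) - 11676)/(-28296 - 30548) = (6742*(-1/42981) - 11676)/(-58844) = (-6742/42981 - 11676)*(-1/58844) = -501852898/42981*(-1/58844) = 250926449/1264586982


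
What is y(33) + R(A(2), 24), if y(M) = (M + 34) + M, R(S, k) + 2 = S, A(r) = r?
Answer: 100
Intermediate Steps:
R(S, k) = -2 + S
y(M) = 34 + 2*M (y(M) = (34 + M) + M = 34 + 2*M)
y(33) + R(A(2), 24) = (34 + 2*33) + (-2 + 2) = (34 + 66) + 0 = 100 + 0 = 100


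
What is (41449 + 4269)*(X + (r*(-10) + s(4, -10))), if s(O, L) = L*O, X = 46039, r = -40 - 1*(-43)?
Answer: 2101610742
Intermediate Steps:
r = 3 (r = -40 + 43 = 3)
(41449 + 4269)*(X + (r*(-10) + s(4, -10))) = (41449 + 4269)*(46039 + (3*(-10) - 10*4)) = 45718*(46039 + (-30 - 40)) = 45718*(46039 - 70) = 45718*45969 = 2101610742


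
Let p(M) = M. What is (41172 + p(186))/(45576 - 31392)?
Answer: 6893/2364 ≈ 2.9158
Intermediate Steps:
(41172 + p(186))/(45576 - 31392) = (41172 + 186)/(45576 - 31392) = 41358/14184 = 41358*(1/14184) = 6893/2364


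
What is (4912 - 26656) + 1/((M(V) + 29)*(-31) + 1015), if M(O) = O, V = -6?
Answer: -6566687/302 ≈ -21744.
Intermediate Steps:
(4912 - 26656) + 1/((M(V) + 29)*(-31) + 1015) = (4912 - 26656) + 1/((-6 + 29)*(-31) + 1015) = -21744 + 1/(23*(-31) + 1015) = -21744 + 1/(-713 + 1015) = -21744 + 1/302 = -6566687/302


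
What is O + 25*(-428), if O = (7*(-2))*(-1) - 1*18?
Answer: -10704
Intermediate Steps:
O = -4 (O = -14*(-1) - 18 = 14 - 18 = -4)
O + 25*(-428) = -4 + 25*(-428) = -4 - 10700 = -10704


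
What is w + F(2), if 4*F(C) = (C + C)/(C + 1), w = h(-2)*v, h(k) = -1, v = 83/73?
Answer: -176/219 ≈ -0.80365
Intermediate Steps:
v = 83/73 (v = 83*(1/73) = 83/73 ≈ 1.1370)
w = -83/73 (w = -1*83/73 = -83/73 ≈ -1.1370)
F(C) = C/(2*(1 + C)) (F(C) = ((C + C)/(C + 1))/4 = ((2*C)/(1 + C))/4 = (2*C/(1 + C))/4 = C/(2*(1 + C)))
w + F(2) = -83/73 + (½)*2/(1 + 2) = -83/73 + (½)*2/3 = -83/73 + (½)*2*(⅓) = -83/73 + ⅓ = -176/219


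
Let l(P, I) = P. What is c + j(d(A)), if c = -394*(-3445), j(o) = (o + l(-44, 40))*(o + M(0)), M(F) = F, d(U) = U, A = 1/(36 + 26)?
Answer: 5217573793/3844 ≈ 1.3573e+6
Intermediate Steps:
A = 1/62 ≈ 0.016129
j(o) = o*(-44 + o) (j(o) = (o - 44)*(o + 0) = (-44 + o)*o = o*(-44 + o))
c = 1357330
c + j(d(A)) = 1357330 + (-44 + 1/62)/62 = 1357330 + (1/62)*(-2727/62) = 1357330 - 2727/3844 = 5217573793/3844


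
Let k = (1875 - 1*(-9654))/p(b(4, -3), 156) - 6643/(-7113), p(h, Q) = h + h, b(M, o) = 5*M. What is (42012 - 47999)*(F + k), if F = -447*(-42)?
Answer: -32472589812299/284520 ≈ -1.1413e+8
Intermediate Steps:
p(h, Q) = 2*h
F = 18774
k = 82271497/284520 (k = (1875 - 1*(-9654))/((2*(5*4))) - 6643/(-7113) = (1875 + 9654)/((2*20)) - 6643*(-1/7113) = 11529/40 + 6643/7113 = 82271497/284520 ≈ 289.16)
(42012 - 47999)*(F + k) = (42012 - 47999)*(18774 + 82271497/284520) = -5987*5423849977/284520 = -32472589812299/284520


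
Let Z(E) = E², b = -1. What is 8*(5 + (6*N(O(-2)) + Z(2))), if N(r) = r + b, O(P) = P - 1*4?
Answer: -264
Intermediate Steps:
O(P) = -4 + P (O(P) = P - 4 = -4 + P)
N(r) = -1 + r (N(r) = r - 1 = -1 + r)
8*(5 + (6*N(O(-2)) + Z(2))) = 8*(5 + (6*(-1 + (-4 - 2)) + 2²)) = 8*(5 + (6*(-1 - 6) + 4)) = 8*(5 + (6*(-7) + 4)) = 8*(5 + (-42 + 4)) = 8*(5 - 38) = 8*(-33) = -264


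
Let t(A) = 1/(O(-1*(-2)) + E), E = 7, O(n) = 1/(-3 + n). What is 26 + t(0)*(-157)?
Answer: -⅙ ≈ -0.16667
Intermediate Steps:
t(A) = ⅙ (t(A) = 1/(1/(-3 - 1*(-2)) + 7) = 1/(1/(-3 + 2) + 7) = 1/(1/(-1) + 7) = 1/(-1 + 7) = 1/6 = ⅙)
26 + t(0)*(-157) = 26 + (⅙)*(-157) = 26 - 157/6 = -⅙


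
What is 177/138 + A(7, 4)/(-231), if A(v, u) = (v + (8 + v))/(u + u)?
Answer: 2455/1932 ≈ 1.2707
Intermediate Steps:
A(v, u) = (8 + 2*v)/(2*u) (A(v, u) = (8 + 2*v)/((2*u)) = (8 + 2*v)*(1/(2*u)) = (8 + 2*v)/(2*u))
177/138 + A(7, 4)/(-231) = 177/138 + ((4 + 7)/4)/(-231) = 177*(1/138) + ((¼)*11)*(-1/231) = 59/46 + (11/4)*(-1/231) = 59/46 - 1/84 = 2455/1932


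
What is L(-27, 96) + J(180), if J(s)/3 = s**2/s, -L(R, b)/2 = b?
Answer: 348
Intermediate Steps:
L(R, b) = -2*b
J(s) = 3*s (J(s) = 3*(s**2/s) = 3*s)
L(-27, 96) + J(180) = -2*96 + 3*180 = -192 + 540 = 348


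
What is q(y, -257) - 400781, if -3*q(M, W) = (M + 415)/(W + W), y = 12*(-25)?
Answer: -618004187/1542 ≈ -4.0078e+5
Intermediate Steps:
y = -300
q(M, W) = -(415 + M)/(6*W) (q(M, W) = -(M + 415)/(3*(W + W)) = -(415 + M)/(3*(2*W)) = -(415 + M)*1/(2*W)/3 = -(415 + M)/(6*W))
q(y, -257) - 400781 = (⅙)*(-415 - 1*(-300))/(-257) - 400781 = (⅙)*(-1/257)*(-415 + 300) - 400781 = (⅙)*(-1/257)*(-115) - 400781 = 115/1542 - 400781 = -618004187/1542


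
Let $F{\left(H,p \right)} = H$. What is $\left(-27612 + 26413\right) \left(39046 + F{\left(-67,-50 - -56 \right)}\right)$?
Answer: $-46735821$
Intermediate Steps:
$\left(-27612 + 26413\right) \left(39046 + F{\left(-67,-50 - -56 \right)}\right) = \left(-27612 + 26413\right) \left(39046 - 67\right) = \left(-1199\right) 38979 = -46735821$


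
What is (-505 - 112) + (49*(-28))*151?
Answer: -207789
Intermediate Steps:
(-505 - 112) + (49*(-28))*151 = -617 - 1372*151 = -617 - 207172 = -207789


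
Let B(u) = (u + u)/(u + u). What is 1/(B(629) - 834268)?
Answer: -1/834267 ≈ -1.1987e-6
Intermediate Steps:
B(u) = 1 (B(u) = (2*u)/((2*u)) = (2*u)*(1/(2*u)) = 1)
1/(B(629) - 834268) = 1/(1 - 834268) = 1/(-834267) = -1/834267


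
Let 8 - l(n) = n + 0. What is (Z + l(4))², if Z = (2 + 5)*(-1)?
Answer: 9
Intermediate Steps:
Z = -7 (Z = 7*(-1) = -7)
l(n) = 8 - n (l(n) = 8 - (n + 0) = 8 - n)
(Z + l(4))² = (-7 + (8 - 1*4))² = (-7 + (8 - 4))² = (-7 + 4)² = (-3)² = 9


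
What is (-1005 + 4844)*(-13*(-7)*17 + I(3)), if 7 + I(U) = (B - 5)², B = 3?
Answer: 5927416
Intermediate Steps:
I(U) = -3 (I(U) = -7 + (3 - 5)² = -7 + (-2)² = -7 + 4 = -3)
(-1005 + 4844)*(-13*(-7)*17 + I(3)) = (-1005 + 4844)*(-13*(-7)*17 - 3) = 3839*(91*17 - 3) = 3839*(1547 - 3) = 3839*1544 = 5927416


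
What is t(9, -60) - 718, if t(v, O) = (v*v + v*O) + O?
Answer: -1237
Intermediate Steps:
t(v, O) = O + v² + O*v (t(v, O) = (v² + O*v) + O = O + v² + O*v)
t(9, -60) - 718 = (-60 + 9² - 60*9) - 718 = (-60 + 81 - 540) - 718 = -519 - 718 = -1237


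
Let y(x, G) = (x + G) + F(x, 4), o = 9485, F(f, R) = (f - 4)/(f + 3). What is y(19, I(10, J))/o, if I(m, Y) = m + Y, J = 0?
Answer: 653/208670 ≈ 0.0031293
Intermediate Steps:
F(f, R) = (-4 + f)/(3 + f)
I(m, Y) = Y + m
y(x, G) = G + x + (-4 + x)/(3 + x) (y(x, G) = (x + G) + (-4 + x)/(3 + x) = (G + x) + (-4 + x)/(3 + x) = G + x + (-4 + x)/(3 + x))
y(19, I(10, J))/o = ((-4 + 19 + (3 + 19)*((0 + 10) + 19))/(3 + 19))/9485 = ((-4 + 19 + 22*(10 + 19))/22)*(1/9485) = ((-4 + 19 + 22*29)/22)*(1/9485) = ((-4 + 19 + 638)/22)*(1/9485) = ((1/22)*653)*(1/9485) = (653/22)*(1/9485) = 653/208670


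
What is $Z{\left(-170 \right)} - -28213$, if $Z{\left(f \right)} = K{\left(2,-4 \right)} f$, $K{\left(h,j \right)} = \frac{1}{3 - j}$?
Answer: $\frac{197321}{7} \approx 28189.0$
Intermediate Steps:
$Z{\left(f \right)} = \frac{f}{7}$ ($Z{\left(f \right)} = - \frac{1}{-3 - 4} f = - \frac{1}{-7} f = \left(-1\right) \left(- \frac{1}{7}\right) f = \frac{f}{7}$)
$Z{\left(-170 \right)} - -28213 = \frac{1}{7} \left(-170\right) - -28213 = - \frac{170}{7} + 28213 = \frac{197321}{7}$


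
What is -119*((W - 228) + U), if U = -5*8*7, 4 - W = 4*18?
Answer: 68544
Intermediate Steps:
W = -68 (W = 4 - 4*18 = 4 - 1*72 = 4 - 72 = -68)
U = -280 (U = -40*7 = -280)
-119*((W - 228) + U) = -119*((-68 - 228) - 280) = -119*(-296 - 280) = -119*(-576) = 68544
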